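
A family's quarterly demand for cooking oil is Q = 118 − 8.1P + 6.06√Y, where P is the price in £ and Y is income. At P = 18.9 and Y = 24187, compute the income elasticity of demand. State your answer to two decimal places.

At P = 18.9, Y = 24187: Q = 907.372.
Holding P constant, ∂Q/∂Y = 6.06/(2√Y) = 0.0194828.
η_Y = (∂Q/∂Y)·(Y/Q) = 0.0194828 × (24187/907.372) = 0.52.

0.52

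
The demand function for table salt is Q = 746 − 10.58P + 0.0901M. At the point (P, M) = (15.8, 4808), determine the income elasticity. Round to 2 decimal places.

At P = 15.8, M = 4808: Q = 1012.037.
Holding P constant, ∂Q/∂M = 0.0901.
η_M = (∂Q/∂M)·(M/Q) = 0.0901 × (4808/1012.037) = 0.43.

0.43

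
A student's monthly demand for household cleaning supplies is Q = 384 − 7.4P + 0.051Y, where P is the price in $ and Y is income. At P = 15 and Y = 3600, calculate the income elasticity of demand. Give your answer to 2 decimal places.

0.40

At P = 15, Y = 3600: Q = 456.600.
Holding P constant, ∂Q/∂Y = 0.051.
η_Y = (∂Q/∂Y)·(Y/Q) = 0.051 × (3600/456.600) = 0.40.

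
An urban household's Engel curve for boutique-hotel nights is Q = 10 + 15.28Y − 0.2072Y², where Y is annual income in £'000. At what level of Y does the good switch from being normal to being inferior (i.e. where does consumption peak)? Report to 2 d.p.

36.87

dQ/dY = 15.28 − 0.4144Y.
The good is inferior where dQ/dY < 0. Setting dQ/dY = 0 gives Y = 15.28 / 0.4144 = 36.87.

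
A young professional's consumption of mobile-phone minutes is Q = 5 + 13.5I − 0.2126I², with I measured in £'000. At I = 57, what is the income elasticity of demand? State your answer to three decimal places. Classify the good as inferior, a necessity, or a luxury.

At I = 57: Q = 83.7626.
dQ/dI = 13.5 − 0.4252I = -10.73640.
η = (dQ/dI)·(I/Q) = -10.73640 × (57/83.7626) = -7.306.
η < 0 ⇒ inferior good.

-7.306 (inferior good)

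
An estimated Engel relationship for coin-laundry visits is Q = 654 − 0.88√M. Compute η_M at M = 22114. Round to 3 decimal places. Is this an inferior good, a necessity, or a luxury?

At M = 22114: Q = 523.137.
dQ/dM = -0.88/(2√M) = -0.00295882 at this income.
η = (dQ/dM)·(M/Q) = -0.00295882 × (22114/523.137) = -0.125.
Since η < 0, the good is an inferior good.

-0.125 (inferior good)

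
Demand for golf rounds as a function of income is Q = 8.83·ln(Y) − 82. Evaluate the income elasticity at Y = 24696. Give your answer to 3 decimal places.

At Y = 24696: Q = 7.310.
dQ/dY = 8.83/Y = 0.000357548 at this income.
η = (dQ/dY)·(Y/Q) = 0.000357548 × (24696/7.310) = 1.208.

1.208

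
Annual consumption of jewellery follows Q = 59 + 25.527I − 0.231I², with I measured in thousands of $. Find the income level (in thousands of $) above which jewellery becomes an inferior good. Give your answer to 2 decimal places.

dQ/dI = 25.527 − 0.462I.
The good is inferior where dQ/dI < 0. Setting dQ/dI = 0 gives I = 25.527 / 0.462 = 55.25.

55.25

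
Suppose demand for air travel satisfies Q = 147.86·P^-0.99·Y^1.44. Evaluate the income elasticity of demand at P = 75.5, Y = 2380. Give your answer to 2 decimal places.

1.44

For a multiplicative demand Q = A·P^α·Y^β, the income elasticity is β everywhere.
Here β = 1.44, so η = 1.44.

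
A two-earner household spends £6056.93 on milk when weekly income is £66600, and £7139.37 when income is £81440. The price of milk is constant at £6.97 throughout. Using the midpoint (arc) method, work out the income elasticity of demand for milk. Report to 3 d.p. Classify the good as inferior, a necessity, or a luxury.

0.818 (necessity)

With a constant price, Q₁ = 6056.93/6.97 = 869.000 and Q₂ = 7139.37/6.97 = 1024.300 (equivalently, work directly with expenditure since P cancels).
Midpoint %ΔQ = (7139.37 − 6056.93)/6598.15 = 0.16405; midpoint %ΔI = (81440 − 66600)/74020 = 0.20049.
η = 0.16405 / 0.20049 = 0.818.
0 < η < 1 ⇒ necessity.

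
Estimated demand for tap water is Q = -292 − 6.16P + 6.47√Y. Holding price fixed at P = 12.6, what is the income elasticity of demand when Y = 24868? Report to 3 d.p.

0.784

At P = 12.6, Y = 24868: Q = 650.677.
Holding P constant, ∂Q/∂Y = 6.47/(2√Y) = 0.0205142.
η_Y = (∂Q/∂Y)·(Y/Q) = 0.0205142 × (24868/650.677) = 0.784.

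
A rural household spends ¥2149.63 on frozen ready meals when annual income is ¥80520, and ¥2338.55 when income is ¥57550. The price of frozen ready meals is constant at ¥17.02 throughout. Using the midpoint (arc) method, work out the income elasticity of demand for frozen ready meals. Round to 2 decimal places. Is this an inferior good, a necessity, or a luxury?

With a constant price, Q₁ = 2149.63/17.02 = 126.300 and Q₂ = 2338.55/17.02 = 137.400 (equivalently, work directly with expenditure since P cancels).
Midpoint %ΔQ = (2338.55 − 2149.63)/2244.09 = 0.08419; midpoint %ΔI = (57550 − 80520)/69035 = -0.33273.
η = 0.08419 / -0.33273 = -0.25.
η < 0 ⇒ inferior good.

-0.25 (inferior good)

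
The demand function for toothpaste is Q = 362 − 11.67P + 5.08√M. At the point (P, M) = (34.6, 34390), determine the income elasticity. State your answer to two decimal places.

At P = 34.6, M = 34390: Q = 900.281.
Holding P constant, ∂Q/∂M = 5.08/(2√M) = 0.0136968.
η_M = (∂Q/∂M)·(M/Q) = 0.0136968 × (34390/900.281) = 0.52.

0.52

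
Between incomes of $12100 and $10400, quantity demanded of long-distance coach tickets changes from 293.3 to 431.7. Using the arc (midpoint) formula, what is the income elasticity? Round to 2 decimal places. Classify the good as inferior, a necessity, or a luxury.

-2.53 (inferior good)

ΔQ = 431.7 − 293.3 = 138.4; midpoint Q̄ = (293.3 + 431.7)/2 = 362.5.
ΔI = 10400 − 12100 = -1700; midpoint Ī = (12100 + 10400)/2 = 11250.
η = (ΔQ/Q̄) ÷ (ΔI/Ī) = (138.4/362.5) ÷ (-1700/11250) = -2.53.
η < 0 ⇒ inferior good.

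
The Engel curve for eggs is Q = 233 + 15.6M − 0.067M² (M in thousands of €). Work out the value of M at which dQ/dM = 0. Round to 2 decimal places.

dQ/dM = 15.6 − 0.134M.
The good is inferior where dQ/dM < 0. Setting dQ/dM = 0 gives M = 15.6 / 0.134 = 116.42.

116.42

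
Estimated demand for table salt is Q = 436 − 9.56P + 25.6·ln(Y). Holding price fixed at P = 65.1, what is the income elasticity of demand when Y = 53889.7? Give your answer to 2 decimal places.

0.28

At P = 65.1, Y = 53889.7: Q = 92.548.
Holding P constant, ∂Q/∂Y = 25.6/Y = 0.000475044.
η_Y = (∂Q/∂Y)·(Y/Q) = 0.000475044 × (53889.7/92.548) = 0.28.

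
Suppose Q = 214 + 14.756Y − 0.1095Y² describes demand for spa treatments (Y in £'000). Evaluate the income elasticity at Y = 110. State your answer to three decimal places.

-2.005

At Y = 110: Q = 512.2100.
dQ/dY = 14.756 − 0.219Y = -9.33400.
η = (dQ/dY)·(Y/Q) = -9.33400 × (110/512.2100) = -2.005.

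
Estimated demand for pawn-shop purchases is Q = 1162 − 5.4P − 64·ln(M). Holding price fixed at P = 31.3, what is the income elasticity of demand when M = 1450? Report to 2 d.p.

-0.12

At P = 31.3, M = 1450: Q = 527.104.
Holding P constant, ∂Q/∂M = -64/M = -0.0441379.
η_M = (∂Q/∂M)·(M/Q) = -0.0441379 × (1450/527.104) = -0.12.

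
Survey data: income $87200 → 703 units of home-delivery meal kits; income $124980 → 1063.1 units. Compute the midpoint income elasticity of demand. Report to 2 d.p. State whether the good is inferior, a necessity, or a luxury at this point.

ΔQ = 1063.1 − 703 = 360.1; midpoint Q̄ = (703 + 1063.1)/2 = 883.05.
ΔI = 124980 − 87200 = 37780; midpoint Ī = (87200 + 124980)/2 = 106090.
η = (ΔQ/Q̄) ÷ (ΔI/Ī) = (360.1/883.05) ÷ (37780/106090) = 1.15.
η > 1 ⇒ luxury.

1.15 (luxury)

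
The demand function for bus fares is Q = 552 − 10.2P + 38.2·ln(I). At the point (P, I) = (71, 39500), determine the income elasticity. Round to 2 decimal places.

At P = 71, I = 39500: Q = 232.111.
Holding P constant, ∂Q/∂I = 38.2/I = 0.000967089.
η_I = (∂Q/∂I)·(I/Q) = 0.000967089 × (39500/232.111) = 0.16.

0.16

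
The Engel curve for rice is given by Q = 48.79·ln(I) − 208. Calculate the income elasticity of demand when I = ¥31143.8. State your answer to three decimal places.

0.164

At I = 31143.8: Q = 296.799.
dQ/dI = 48.79/I = 0.0015666 at this income.
η = (dQ/dI)·(I/Q) = 0.0015666 × (31143.8/296.799) = 0.164.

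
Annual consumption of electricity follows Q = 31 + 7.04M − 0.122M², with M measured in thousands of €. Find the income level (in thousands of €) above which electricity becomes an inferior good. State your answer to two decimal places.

28.85

dQ/dM = 7.04 − 0.244M.
The good is inferior where dQ/dM < 0. Setting dQ/dM = 0 gives M = 7.04 / 0.244 = 28.85.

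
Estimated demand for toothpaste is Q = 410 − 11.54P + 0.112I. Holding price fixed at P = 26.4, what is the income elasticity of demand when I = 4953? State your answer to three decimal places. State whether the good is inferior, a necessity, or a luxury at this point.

0.840 (necessity)

At P = 26.4, I = 4953: Q = 660.080.
Holding P constant, ∂Q/∂I = 0.112.
η_I = (∂Q/∂I)·(I/Q) = 0.112 × (4953/660.080) = 0.840.
Since 0 < η < 1, this is a necessity.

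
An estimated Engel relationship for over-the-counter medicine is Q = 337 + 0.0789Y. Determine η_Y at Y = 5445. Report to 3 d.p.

At Y = 5445: Q = 766.611.
dQ/dY = 0.0789.
η = (dQ/dY)·(Y/Q) = 0.0789 × (5445/766.611) = 0.560.

0.560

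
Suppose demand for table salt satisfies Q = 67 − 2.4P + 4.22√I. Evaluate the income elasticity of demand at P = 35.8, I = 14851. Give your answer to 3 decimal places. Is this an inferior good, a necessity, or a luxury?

0.519 (necessity)

At P = 35.8, I = 14851: Q = 495.349.
Holding P constant, ∂Q/∂I = 4.22/(2√I) = 0.0173143.
η_I = (∂Q/∂I)·(I/Q) = 0.0173143 × (14851/495.349) = 0.519.
Since 0 < η < 1, this is a necessity.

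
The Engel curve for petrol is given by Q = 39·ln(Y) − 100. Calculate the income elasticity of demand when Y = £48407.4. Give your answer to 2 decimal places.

At Y = 48407.4: Q = 320.709.
dQ/dY = 39/Y = 0.000805662 at this income.
η = (dQ/dY)·(Y/Q) = 0.000805662 × (48407.4/320.709) = 0.12.

0.12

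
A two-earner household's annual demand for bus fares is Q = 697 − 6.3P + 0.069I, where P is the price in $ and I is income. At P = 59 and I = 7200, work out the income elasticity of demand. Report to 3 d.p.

At P = 59, I = 7200: Q = 822.100.
Holding P constant, ∂Q/∂I = 0.069.
η_I = (∂Q/∂I)·(I/Q) = 0.069 × (7200/822.100) = 0.604.

0.604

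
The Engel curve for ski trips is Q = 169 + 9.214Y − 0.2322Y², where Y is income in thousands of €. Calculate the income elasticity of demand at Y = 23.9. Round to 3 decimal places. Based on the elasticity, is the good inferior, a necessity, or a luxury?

At Y = 23.9: Q = 256.5796.
dQ/dY = 9.214 − 0.4644Y = -1.88516.
η = (dQ/dY)·(Y/Q) = -1.88516 × (23.9/256.5796) = -0.176.
η < 0 ⇒ inferior good.

-0.176 (inferior good)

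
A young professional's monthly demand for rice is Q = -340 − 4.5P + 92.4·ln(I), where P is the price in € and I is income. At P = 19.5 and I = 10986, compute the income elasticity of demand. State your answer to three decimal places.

At P = 19.5, I = 10986: Q = 431.974.
Holding P constant, ∂Q/∂I = 92.4/I = 0.0084107.
η_I = (∂Q/∂I)·(I/Q) = 0.0084107 × (10986/431.974) = 0.214.

0.214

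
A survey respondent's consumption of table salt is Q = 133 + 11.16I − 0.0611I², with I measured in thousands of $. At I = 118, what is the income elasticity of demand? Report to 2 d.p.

-0.64

At I = 118: Q = 599.1236.
dQ/dI = 11.16 − 0.1222I = -3.25960.
η = (dQ/dI)·(I/Q) = -3.25960 × (118/599.1236) = -0.64.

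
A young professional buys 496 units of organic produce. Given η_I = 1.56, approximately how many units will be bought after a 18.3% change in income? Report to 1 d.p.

637.6

%ΔQ ≈ η × %ΔI = 1.56 × 18.3% = 28.548%.
New Q ≈ 496 × (1 + 0.28548) = 637.6.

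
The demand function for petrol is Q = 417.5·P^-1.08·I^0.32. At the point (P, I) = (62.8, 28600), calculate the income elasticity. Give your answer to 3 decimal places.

0.320

For a multiplicative demand Q = A·P^α·I^β, the income elasticity is β everywhere.
Here β = 0.32, so η = 0.320.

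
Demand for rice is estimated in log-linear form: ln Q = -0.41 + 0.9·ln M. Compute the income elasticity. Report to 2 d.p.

0.90

In a log-linear demand, the coefficient on ln M is the income elasticity.
So η = 0.90.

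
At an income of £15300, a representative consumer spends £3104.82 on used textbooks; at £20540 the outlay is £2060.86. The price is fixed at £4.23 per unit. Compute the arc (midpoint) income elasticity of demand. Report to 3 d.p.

With a constant price, Q₁ = 3104.82/4.23 = 734.000 and Q₂ = 2060.86/4.23 = 487.201 (equivalently, work directly with expenditure since P cancels).
Midpoint %ΔQ = (2060.86 − 3104.82)/2582.84 = -0.40419; midpoint %ΔI = (20540 − 15300)/17920 = 0.29241.
η = -0.40419 / 0.29241 = -1.382.

-1.382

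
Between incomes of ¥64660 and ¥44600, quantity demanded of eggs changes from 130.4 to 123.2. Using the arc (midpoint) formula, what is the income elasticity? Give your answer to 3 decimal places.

0.155

ΔQ = 123.2 − 130.4 = -7.2; midpoint Q̄ = (130.4 + 123.2)/2 = 126.8.
ΔI = 44600 − 64660 = -20060; midpoint Ī = (64660 + 44600)/2 = 54630.
η = (ΔQ/Q̄) ÷ (ΔI/Ī) = (-7.2/126.8) ÷ (-20060/54630) = 0.155.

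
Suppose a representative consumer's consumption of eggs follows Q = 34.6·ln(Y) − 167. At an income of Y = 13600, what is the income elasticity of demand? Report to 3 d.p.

At Y = 13600: Q = 162.317.
dQ/dY = 34.6/Y = 0.00254412 at this income.
η = (dQ/dY)·(Y/Q) = 0.00254412 × (13600/162.317) = 0.213.

0.213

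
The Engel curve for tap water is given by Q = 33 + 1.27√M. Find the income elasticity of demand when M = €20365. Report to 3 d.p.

0.423

At M = 20365: Q = 214.237.
dQ/dM = 1.27/(2√M) = 0.00444971 at this income.
η = (dQ/dM)·(M/Q) = 0.00444971 × (20365/214.237) = 0.423.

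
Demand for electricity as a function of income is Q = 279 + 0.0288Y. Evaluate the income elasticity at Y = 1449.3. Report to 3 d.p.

0.130

At Y = 1449.3: Q = 320.740.
dQ/dY = 0.0288.
η = (dQ/dY)·(Y/Q) = 0.0288 × (1449.3/320.740) = 0.130.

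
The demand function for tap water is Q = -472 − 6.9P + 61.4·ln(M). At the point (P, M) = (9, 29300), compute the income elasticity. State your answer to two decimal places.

At P = 9, M = 29300: Q = 97.420.
Holding P constant, ∂Q/∂M = 61.4/M = 0.00209556.
η_M = (∂Q/∂M)·(M/Q) = 0.00209556 × (29300/97.420) = 0.63.

0.63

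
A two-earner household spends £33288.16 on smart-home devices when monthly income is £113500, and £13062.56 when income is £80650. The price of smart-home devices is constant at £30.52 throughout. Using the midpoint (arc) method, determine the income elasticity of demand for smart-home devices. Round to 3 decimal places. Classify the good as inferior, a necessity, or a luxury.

With a constant price, Q₁ = 33288.16/30.52 = 1090.700 and Q₂ = 13062.56/30.52 = 428.000 (equivalently, work directly with expenditure since P cancels).
Midpoint %ΔQ = (13062.56 − 33288.16)/23175.36 = -0.87272; midpoint %ΔI = (80650 − 113500)/97075 = -0.33840.
η = -0.87272 / -0.33840 = 2.579.
η > 1 ⇒ luxury.

2.579 (luxury)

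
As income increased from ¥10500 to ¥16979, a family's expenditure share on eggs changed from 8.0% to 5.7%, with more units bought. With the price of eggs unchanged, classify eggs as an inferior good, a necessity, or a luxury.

necessity

Quantity rises but the budget share falls as income rises, so 0 < η < 1.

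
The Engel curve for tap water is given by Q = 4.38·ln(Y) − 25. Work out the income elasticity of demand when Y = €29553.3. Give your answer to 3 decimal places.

0.218

At Y = 29553.3: Q = 20.088.
dQ/dY = 4.38/Y = 0.000148207 at this income.
η = (dQ/dY)·(Y/Q) = 0.000148207 × (29553.3/20.088) = 0.218.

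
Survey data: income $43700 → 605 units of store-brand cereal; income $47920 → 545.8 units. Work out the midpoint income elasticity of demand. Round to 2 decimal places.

-1.12

ΔQ = 545.8 − 605 = -59.2; midpoint Q̄ = (605 + 545.8)/2 = 575.4.
ΔI = 47920 − 43700 = 4220; midpoint Ī = (43700 + 47920)/2 = 45810.
η = (ΔQ/Q̄) ÷ (ΔI/Ī) = (-59.2/575.4) ÷ (4220/45810) = -1.12.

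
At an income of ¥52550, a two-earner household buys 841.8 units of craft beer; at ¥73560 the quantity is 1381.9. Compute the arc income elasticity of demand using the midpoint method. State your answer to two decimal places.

ΔQ = 1381.9 − 841.8 = 540.1; midpoint Q̄ = (841.8 + 1381.9)/2 = 1111.85.
ΔI = 73560 − 52550 = 21010; midpoint Ī = (52550 + 73560)/2 = 63055.
η = (ΔQ/Q̄) ÷ (ΔI/Ī) = (540.1/1111.85) ÷ (21010/63055) = 1.46.

1.46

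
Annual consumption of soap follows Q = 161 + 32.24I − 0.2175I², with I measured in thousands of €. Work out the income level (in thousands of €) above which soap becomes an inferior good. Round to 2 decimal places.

dQ/dI = 32.24 − 0.435I.
The good is inferior where dQ/dI < 0. Setting dQ/dI = 0 gives I = 32.24 / 0.435 = 74.11.

74.11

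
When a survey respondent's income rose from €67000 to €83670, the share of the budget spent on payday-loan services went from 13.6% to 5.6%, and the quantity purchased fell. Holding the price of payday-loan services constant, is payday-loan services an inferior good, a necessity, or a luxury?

inferior good

Quantity demanded falls as income rises, so η < 0.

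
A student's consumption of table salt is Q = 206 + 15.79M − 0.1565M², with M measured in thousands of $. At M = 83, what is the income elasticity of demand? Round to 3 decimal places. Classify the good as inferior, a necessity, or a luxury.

At M = 83: Q = 438.4415.
dQ/dM = 15.79 − 0.313M = -10.18900.
η = (dQ/dM)·(M/Q) = -10.18900 × (83/438.4415) = -1.929.
η < 0 ⇒ inferior good.

-1.929 (inferior good)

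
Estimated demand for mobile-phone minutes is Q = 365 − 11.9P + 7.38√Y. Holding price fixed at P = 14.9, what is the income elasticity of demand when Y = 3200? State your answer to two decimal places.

At P = 14.9, Y = 3200: Q = 605.166.
Holding P constant, ∂Q/∂Y = 7.38/(2√Y) = 0.0652306.
η_Y = (∂Q/∂Y)·(Y/Q) = 0.0652306 × (3200/605.166) = 0.34.

0.34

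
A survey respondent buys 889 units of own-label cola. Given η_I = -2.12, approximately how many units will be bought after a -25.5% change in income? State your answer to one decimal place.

1369.6

%ΔQ ≈ η × %ΔI = -2.12 × (-25.5%) = 54.06%.
New Q ≈ 889 × (1 + 0.5406) = 1369.6.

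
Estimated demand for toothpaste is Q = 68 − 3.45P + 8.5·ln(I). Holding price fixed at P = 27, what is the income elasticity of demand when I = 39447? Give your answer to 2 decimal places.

0.13

At P = 27, I = 39447: Q = 64.803.
Holding P constant, ∂Q/∂I = 8.5/I = 0.000215479.
η_I = (∂Q/∂I)·(I/Q) = 0.000215479 × (39447/64.803) = 0.13.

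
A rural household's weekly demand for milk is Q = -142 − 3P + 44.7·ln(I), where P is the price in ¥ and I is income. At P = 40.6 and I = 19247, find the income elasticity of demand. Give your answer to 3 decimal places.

0.252

At P = 40.6, I = 19247: Q = 177.170.
Holding P constant, ∂Q/∂I = 44.7/I = 0.00232244.
η_I = (∂Q/∂I)·(I/Q) = 0.00232244 × (19247/177.170) = 0.252.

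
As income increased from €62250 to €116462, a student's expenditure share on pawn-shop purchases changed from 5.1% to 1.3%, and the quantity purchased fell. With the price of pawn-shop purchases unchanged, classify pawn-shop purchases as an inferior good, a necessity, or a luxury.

Quantity demanded falls as income rises, so η < 0.

inferior good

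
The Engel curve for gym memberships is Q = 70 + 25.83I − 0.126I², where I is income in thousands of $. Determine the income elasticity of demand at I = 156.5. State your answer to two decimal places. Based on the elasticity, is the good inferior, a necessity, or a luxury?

At I = 156.5: Q = 1026.3715.
dQ/dI = 25.83 − 0.252I = -13.60800.
η = (dQ/dI)·(I/Q) = -13.60800 × (156.5/1026.3715) = -2.07.
η < 0 ⇒ inferior good.

-2.07 (inferior good)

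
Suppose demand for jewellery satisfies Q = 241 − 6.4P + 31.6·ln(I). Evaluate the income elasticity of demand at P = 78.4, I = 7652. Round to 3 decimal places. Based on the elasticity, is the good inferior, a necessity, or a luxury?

1.448 (luxury)

At P = 78.4, I = 7652: Q = 21.830.
Holding P constant, ∂Q/∂I = 31.6/I = 0.00412964.
η_I = (∂Q/∂I)·(I/Q) = 0.00412964 × (7652/21.830) = 1.448.
Since η > 1, this is a luxury.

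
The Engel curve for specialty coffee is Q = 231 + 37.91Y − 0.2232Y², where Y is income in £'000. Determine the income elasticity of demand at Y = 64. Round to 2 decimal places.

0.34

At Y = 64: Q = 1743.0128.
dQ/dY = 37.91 − 0.4464Y = 9.34040.
η = (dQ/dY)·(Y/Q) = 9.34040 × (64/1743.0128) = 0.34.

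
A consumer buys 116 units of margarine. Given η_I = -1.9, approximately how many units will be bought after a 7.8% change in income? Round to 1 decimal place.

98.8

%ΔQ ≈ η × %ΔI = -1.9 × 7.8% = -14.82%.
New Q ≈ 116 × (1 − 0.1482) = 98.8.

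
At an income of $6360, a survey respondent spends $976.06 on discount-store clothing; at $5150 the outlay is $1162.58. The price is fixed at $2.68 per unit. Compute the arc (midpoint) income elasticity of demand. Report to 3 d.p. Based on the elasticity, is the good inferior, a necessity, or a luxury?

-0.830 (inferior good)

With a constant price, Q₁ = 976.06/2.68 = 364.201 and Q₂ = 1162.58/2.68 = 433.799 (equivalently, work directly with expenditure since P cancels).
Midpoint %ΔQ = (1162.58 − 976.06)/1069.32 = 0.17443; midpoint %ΔI = (5150 − 6360)/5755 = -0.21025.
η = 0.17443 / -0.21025 = -0.830.
η < 0 ⇒ inferior good.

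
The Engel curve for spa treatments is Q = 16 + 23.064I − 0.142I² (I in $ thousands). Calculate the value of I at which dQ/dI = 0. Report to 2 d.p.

81.21

dQ/dI = 23.064 − 0.284I.
The good is inferior where dQ/dI < 0. Setting dQ/dI = 0 gives I = 23.064 / 0.284 = 81.21.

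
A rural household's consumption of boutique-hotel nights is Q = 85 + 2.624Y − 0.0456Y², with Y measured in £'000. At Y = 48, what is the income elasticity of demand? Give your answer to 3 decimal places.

At Y = 48: Q = 105.8896.
dQ/dY = 2.624 − 0.0912Y = -1.75360.
η = (dQ/dY)·(Y/Q) = -1.75360 × (48/105.8896) = -0.795.

-0.795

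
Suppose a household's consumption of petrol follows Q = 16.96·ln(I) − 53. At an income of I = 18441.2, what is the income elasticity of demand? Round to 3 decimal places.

At I = 18441.2: Q = 113.587.
dQ/dI = 16.96/I = 0.00091968 at this income.
η = (dQ/dI)·(I/Q) = 0.00091968 × (18441.2/113.587) = 0.149.

0.149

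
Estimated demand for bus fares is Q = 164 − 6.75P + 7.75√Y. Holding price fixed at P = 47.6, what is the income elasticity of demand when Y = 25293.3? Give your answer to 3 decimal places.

0.573

At P = 47.6, Y = 25293.3: Q = 1075.250.
Holding P constant, ∂Q/∂Y = 7.75/(2√Y) = 0.0243651.
η_Y = (∂Q/∂Y)·(Y/Q) = 0.0243651 × (25293.3/1075.250) = 0.573.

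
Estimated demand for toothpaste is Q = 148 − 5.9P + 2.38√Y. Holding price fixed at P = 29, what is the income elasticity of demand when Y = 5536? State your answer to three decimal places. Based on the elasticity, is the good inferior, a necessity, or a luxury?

0.575 (necessity)

At P = 29, Y = 5536: Q = 153.982.
Holding P constant, ∂Q/∂Y = 2.38/(2√Y) = 0.0159937.
η_Y = (∂Q/∂Y)·(Y/Q) = 0.0159937 × (5536/153.982) = 0.575.
Since 0 < η < 1, this is a necessity.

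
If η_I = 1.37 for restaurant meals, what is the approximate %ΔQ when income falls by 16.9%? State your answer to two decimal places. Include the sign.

%ΔQ ≈ η × %ΔI = 1.37 × (-16.9%) = -23.15%.

-23.15%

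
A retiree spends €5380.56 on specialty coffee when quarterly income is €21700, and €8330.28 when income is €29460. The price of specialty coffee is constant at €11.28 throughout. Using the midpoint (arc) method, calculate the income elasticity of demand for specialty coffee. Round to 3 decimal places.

1.418

With a constant price, Q₁ = 5380.56/11.28 = 477.000 and Q₂ = 8330.28/11.28 = 738.500 (equivalently, work directly with expenditure since P cancels).
Midpoint %ΔQ = (8330.28 − 5380.56)/6855.42 = 0.43028; midpoint %ΔI = (29460 − 21700)/25580 = 0.30336.
η = 0.43028 / 0.30336 = 1.418.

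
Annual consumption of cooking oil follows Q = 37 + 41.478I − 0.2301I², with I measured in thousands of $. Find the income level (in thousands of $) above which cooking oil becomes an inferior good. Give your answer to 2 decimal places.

90.13

dQ/dI = 41.478 − 0.4602I.
The good is inferior where dQ/dI < 0. Setting dQ/dI = 0 gives I = 41.478 / 0.4602 = 90.13.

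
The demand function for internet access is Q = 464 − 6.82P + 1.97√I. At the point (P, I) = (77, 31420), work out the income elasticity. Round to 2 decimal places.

0.61

At P = 77, I = 31420: Q = 288.056.
Holding P constant, ∂Q/∂I = 1.97/(2√I) = 0.00555691.
η_I = (∂Q/∂I)·(I/Q) = 0.00555691 × (31420/288.056) = 0.61.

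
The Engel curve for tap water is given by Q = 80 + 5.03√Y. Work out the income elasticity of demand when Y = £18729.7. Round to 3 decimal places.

At Y = 18729.7: Q = 768.388.
dQ/dY = 5.03/(2√Y) = 0.0183769 at this income.
η = (dQ/dY)·(Y/Q) = 0.0183769 × (18729.7/768.388) = 0.448.

0.448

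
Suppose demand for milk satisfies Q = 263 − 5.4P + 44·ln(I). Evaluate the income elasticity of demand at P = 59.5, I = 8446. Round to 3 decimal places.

0.130

At P = 59.5, I = 8446: Q = 339.524.
Holding P constant, ∂Q/∂I = 44/I = 0.00520957.
η_I = (∂Q/∂I)·(I/Q) = 0.00520957 × (8446/339.524) = 0.130.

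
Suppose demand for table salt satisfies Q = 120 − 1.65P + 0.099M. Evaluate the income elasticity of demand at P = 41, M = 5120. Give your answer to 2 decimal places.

At P = 41, M = 5120: Q = 559.230.
Holding P constant, ∂Q/∂M = 0.099.
η_M = (∂Q/∂M)·(M/Q) = 0.099 × (5120/559.230) = 0.91.

0.91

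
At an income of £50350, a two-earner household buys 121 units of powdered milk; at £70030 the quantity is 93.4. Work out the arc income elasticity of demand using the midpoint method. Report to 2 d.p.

ΔQ = 93.4 − 121 = -27.6; midpoint Q̄ = (121 + 93.4)/2 = 107.2.
ΔI = 70030 − 50350 = 19680; midpoint Ī = (50350 + 70030)/2 = 60190.
η = (ΔQ/Q̄) ÷ (ΔI/Ī) = (-27.6/107.2) ÷ (19680/60190) = -0.79.

-0.79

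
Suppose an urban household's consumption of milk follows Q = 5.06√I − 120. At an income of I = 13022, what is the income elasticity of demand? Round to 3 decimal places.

At I = 13022: Q = 457.417.
dQ/dI = 5.06/(2√I) = 0.0221708 at this income.
η = (dQ/dI)·(I/Q) = 0.0221708 × (13022/457.417) = 0.631.

0.631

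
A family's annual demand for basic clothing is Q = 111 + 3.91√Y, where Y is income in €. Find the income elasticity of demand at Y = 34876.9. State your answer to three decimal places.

0.434

At Y = 34876.9: Q = 841.207.
dQ/dY = 3.91/(2√Y) = 0.0104683 at this income.
η = (dQ/dY)·(Y/Q) = 0.0104683 × (34876.9/841.207) = 0.434.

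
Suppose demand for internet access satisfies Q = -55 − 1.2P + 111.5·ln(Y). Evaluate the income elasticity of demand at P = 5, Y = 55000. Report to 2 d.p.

At P = 5, Y = 55000: Q = 1156.032.
Holding P constant, ∂Q/∂Y = 111.5/Y = 0.00202727.
η_Y = (∂Q/∂Y)·(Y/Q) = 0.00202727 × (55000/1156.032) = 0.10.

0.10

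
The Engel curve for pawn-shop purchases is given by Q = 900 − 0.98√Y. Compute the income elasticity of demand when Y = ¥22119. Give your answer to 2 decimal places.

-0.10

At Y = 22119: Q = 754.250.
dQ/dY = -0.98/(2√Y) = -0.00329468 at this income.
η = (dQ/dY)·(Y/Q) = -0.00329468 × (22119/754.250) = -0.10.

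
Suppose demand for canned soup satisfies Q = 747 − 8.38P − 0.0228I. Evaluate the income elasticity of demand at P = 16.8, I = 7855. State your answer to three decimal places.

-0.419

At P = 16.8, I = 7855: Q = 427.122.
Holding P constant, ∂Q/∂I = −0.0228.
η_I = (∂Q/∂I)·(I/Q) = -0.0228 × (7855/427.122) = -0.419.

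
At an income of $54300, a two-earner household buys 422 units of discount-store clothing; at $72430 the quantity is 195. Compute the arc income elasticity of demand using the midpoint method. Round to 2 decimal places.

-2.57

ΔQ = 195 − 422 = -227; midpoint Q̄ = (422 + 195)/2 = 308.5.
ΔI = 72430 − 54300 = 18130; midpoint Ī = (54300 + 72430)/2 = 63365.
η = (ΔQ/Q̄) ÷ (ΔI/Ī) = (-227/308.5) ÷ (18130/63365) = -2.57.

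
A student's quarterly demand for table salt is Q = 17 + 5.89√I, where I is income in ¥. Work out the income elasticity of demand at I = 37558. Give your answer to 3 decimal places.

0.493

At I = 37558: Q = 1158.475.
dQ/dI = 5.89/(2√I) = 0.0151962 at this income.
η = (dQ/dI)·(I/Q) = 0.0151962 × (37558/1158.475) = 0.493.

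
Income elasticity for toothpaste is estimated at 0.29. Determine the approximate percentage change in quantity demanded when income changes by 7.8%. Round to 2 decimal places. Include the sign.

2.26%

%ΔQ ≈ η × %ΔI = 0.29 × 7.8% = 2.26%.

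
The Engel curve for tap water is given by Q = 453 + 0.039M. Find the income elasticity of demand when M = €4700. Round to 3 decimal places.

0.288

At M = 4700: Q = 636.300.
dQ/dM = 0.039.
η = (dQ/dM)·(M/Q) = 0.039 × (4700/636.300) = 0.288.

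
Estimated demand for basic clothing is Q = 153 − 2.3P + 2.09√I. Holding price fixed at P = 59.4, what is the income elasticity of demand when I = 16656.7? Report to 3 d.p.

0.471

At P = 59.4, I = 16656.7: Q = 286.117.
Holding P constant, ∂Q/∂I = 2.09/(2√I) = 0.00809696.
η_I = (∂Q/∂I)·(I/Q) = 0.00809696 × (16656.7/286.117) = 0.471.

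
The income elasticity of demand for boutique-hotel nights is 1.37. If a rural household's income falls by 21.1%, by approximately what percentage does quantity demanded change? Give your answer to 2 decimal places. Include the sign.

-28.91%

%ΔQ ≈ η × %ΔI = 1.37 × (-21.1%) = -28.91%.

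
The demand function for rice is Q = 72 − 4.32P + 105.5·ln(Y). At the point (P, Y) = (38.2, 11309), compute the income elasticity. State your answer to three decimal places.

At P = 38.2, Y = 11309: Q = 891.645.
Holding P constant, ∂Q/∂Y = 105.5/Y = 0.00932885.
η_Y = (∂Q/∂Y)·(Y/Q) = 0.00932885 × (11309/891.645) = 0.118.

0.118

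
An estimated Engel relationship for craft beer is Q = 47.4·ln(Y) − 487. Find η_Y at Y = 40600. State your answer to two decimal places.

2.97

At Y = 40600: Q = 15.986.
dQ/dY = 47.4/Y = 0.00116749 at this income.
η = (dQ/dY)·(Y/Q) = 0.00116749 × (40600/15.986) = 2.97.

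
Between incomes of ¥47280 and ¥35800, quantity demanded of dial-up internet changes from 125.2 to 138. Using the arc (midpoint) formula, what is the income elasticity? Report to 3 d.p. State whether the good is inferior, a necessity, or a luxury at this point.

ΔQ = 138 − 125.2 = 12.8; midpoint Q̄ = (125.2 + 138)/2 = 131.6.
ΔI = 35800 − 47280 = -11480; midpoint Ī = (47280 + 35800)/2 = 41540.
η = (ΔQ/Q̄) ÷ (ΔI/Ī) = (12.8/131.6) ÷ (-11480/41540) = -0.352.
η < 0 ⇒ inferior good.

-0.352 (inferior good)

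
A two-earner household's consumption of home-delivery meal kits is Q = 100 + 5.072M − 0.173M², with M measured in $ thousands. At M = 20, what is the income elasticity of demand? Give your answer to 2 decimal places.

At M = 20: Q = 132.2400.
dQ/dM = 5.072 − 0.346M = -1.84800.
η = (dQ/dM)·(M/Q) = -1.84800 × (20/132.2400) = -0.28.

-0.28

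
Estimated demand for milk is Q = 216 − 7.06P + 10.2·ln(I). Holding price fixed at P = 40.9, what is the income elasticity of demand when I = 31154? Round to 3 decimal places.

0.311

At P = 40.9, I = 31154: Q = 32.782.
Holding P constant, ∂Q/∂I = 10.2/I = 0.000327406.
η_I = (∂Q/∂I)·(I/Q) = 0.000327406 × (31154/32.782) = 0.311.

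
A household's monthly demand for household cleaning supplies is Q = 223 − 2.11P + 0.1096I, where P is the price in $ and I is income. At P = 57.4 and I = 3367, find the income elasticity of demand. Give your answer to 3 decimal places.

0.784

At P = 57.4, I = 3367: Q = 470.909.
Holding P constant, ∂Q/∂I = 0.1096.
η_I = (∂Q/∂I)·(I/Q) = 0.1096 × (3367/470.909) = 0.784.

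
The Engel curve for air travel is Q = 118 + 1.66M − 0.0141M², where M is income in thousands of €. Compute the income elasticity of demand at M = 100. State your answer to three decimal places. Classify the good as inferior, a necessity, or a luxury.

-0.811 (inferior good)

At M = 100: Q = 143.0000.
dQ/dM = 1.66 − 0.0282M = -1.16000.
η = (dQ/dM)·(M/Q) = -1.16000 × (100/143.0000) = -0.811.
η < 0 ⇒ inferior good.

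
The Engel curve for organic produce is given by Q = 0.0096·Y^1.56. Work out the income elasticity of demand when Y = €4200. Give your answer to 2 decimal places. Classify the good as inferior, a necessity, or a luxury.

1.56 (luxury)

For Q = A·Y^β the income elasticity is constant and equal to β.
Here β = 1.56, so η = 1.56.
Since η > 1, the good is a luxury.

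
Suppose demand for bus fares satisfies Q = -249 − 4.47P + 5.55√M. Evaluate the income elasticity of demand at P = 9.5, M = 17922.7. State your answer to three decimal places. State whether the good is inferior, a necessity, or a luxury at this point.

At P = 9.5, M = 17922.7: Q = 451.545.
Holding P constant, ∂Q/∂M = 5.55/(2√M) = 0.0207282.
η_M = (∂Q/∂M)·(M/Q) = 0.0207282 × (17922.7/451.545) = 0.823.
Since 0 < η < 1, this is a necessity.

0.823 (necessity)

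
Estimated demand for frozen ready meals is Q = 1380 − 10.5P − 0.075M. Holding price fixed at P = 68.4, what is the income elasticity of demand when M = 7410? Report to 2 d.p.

-5.24

At P = 68.4, M = 7410: Q = 106.050.
Holding P constant, ∂Q/∂M = −0.075.
η_M = (∂Q/∂M)·(M/Q) = -0.075 × (7410/106.050) = -5.24.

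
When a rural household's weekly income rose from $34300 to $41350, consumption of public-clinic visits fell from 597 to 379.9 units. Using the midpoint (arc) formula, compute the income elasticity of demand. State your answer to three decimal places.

-2.385

ΔQ = 379.9 − 597 = -217.1; midpoint Q̄ = (597 + 379.9)/2 = 488.45.
ΔI = 41350 − 34300 = 7050; midpoint Ī = (34300 + 41350)/2 = 37825.
η = (ΔQ/Q̄) ÷ (ΔI/Ī) = (-217.1/488.45) ÷ (7050/37825) = -2.385.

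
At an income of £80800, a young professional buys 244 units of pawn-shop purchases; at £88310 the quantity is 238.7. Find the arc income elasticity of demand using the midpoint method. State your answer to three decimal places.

ΔQ = 238.7 − 244 = -5.3; midpoint Q̄ = (244 + 238.7)/2 = 241.35.
ΔI = 88310 − 80800 = 7510; midpoint Ī = (80800 + 88310)/2 = 84555.
η = (ΔQ/Q̄) ÷ (ΔI/Ī) = (-5.3/241.35) ÷ (7510/84555) = -0.247.

-0.247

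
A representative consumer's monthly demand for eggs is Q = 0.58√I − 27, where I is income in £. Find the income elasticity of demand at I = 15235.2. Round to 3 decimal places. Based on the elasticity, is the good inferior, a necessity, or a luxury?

0.803 (necessity)

At I = 15235.2: Q = 44.590.
dQ/dI = 0.58/(2√I) = 0.00234949 at this income.
η = (dQ/dI)·(I/Q) = 0.00234949 × (15235.2/44.590) = 0.803.
Since 0 < η < 1, the good is a necessity.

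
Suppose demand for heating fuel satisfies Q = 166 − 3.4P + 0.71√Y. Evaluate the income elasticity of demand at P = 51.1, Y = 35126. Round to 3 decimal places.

0.531

At P = 51.1, Y = 35126: Q = 125.328.
Holding P constant, ∂Q/∂Y = 0.71/(2√Y) = 0.00189415.
η_Y = (∂Q/∂Y)·(Y/Q) = 0.00189415 × (35126/125.328) = 0.531.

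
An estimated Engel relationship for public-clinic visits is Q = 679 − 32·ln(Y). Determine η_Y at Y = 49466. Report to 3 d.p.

At Y = 49466: Q = 333.111.
dQ/dY = -32/Y = -0.000646909 at this income.
η = (dQ/dY)·(Y/Q) = -0.000646909 × (49466/333.111) = -0.096.

-0.096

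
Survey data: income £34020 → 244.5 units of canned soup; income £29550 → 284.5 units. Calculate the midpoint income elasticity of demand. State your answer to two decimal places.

ΔQ = 284.5 − 244.5 = 40; midpoint Q̄ = (244.5 + 284.5)/2 = 264.5.
ΔI = 29550 − 34020 = -4470; midpoint Ī = (34020 + 29550)/2 = 31785.
η = (ΔQ/Q̄) ÷ (ΔI/Ī) = (40/264.5) ÷ (-4470/31785) = -1.08.

-1.08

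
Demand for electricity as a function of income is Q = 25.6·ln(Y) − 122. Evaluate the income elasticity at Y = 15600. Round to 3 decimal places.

At Y = 15600: Q = 125.169.
dQ/dY = 25.6/Y = 0.00164103 at this income.
η = (dQ/dY)·(Y/Q) = 0.00164103 × (15600/125.169) = 0.205.

0.205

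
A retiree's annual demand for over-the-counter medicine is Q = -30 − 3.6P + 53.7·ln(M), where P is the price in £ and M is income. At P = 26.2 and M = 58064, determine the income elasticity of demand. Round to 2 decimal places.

At P = 26.2, M = 58064: Q = 464.731.
Holding P constant, ∂Q/∂M = 53.7/M = 0.000924842.
η_M = (∂Q/∂M)·(M/Q) = 0.000924842 × (58064/464.731) = 0.12.

0.12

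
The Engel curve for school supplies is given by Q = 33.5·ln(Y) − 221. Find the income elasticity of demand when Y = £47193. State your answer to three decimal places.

At Y = 47193: Q = 139.527.
dQ/dY = 33.5/Y = 0.000709851 at this income.
η = (dQ/dY)·(Y/Q) = 0.000709851 × (47193/139.527) = 0.240.

0.240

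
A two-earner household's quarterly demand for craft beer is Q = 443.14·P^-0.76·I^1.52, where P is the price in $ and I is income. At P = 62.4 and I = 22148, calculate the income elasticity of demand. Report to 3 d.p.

For a multiplicative demand Q = A·P^α·I^β, the income elasticity is β everywhere.
Here β = 1.52, so η = 1.520.

1.520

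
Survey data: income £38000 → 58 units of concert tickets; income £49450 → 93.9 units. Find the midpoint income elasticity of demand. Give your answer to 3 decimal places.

ΔQ = 93.9 − 58 = 35.9; midpoint Q̄ = (58 + 93.9)/2 = 75.95.
ΔI = 49450 − 38000 = 11450; midpoint Ī = (38000 + 49450)/2 = 43725.
η = (ΔQ/Q̄) ÷ (ΔI/Ī) = (35.9/75.95) ÷ (11450/43725) = 1.805.

1.805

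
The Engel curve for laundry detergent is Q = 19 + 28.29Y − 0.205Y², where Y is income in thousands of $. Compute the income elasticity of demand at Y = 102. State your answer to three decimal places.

-1.788

At Y = 102: Q = 771.7600.
dQ/dY = 28.29 − 0.41Y = -13.53000.
η = (dQ/dY)·(Y/Q) = -13.53000 × (102/771.7600) = -1.788.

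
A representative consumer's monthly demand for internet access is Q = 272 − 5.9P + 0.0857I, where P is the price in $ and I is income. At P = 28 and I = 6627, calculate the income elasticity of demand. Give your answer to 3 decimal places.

At P = 28, I = 6627: Q = 674.734.
Holding P constant, ∂Q/∂I = 0.0857.
η_I = (∂Q/∂I)·(I/Q) = 0.0857 × (6627/674.734) = 0.842.

0.842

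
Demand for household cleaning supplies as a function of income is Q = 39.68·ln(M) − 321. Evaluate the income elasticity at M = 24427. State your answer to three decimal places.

At M = 24427: Q = 79.905.
dQ/dM = 39.68/M = 0.00162443 at this income.
η = (dQ/dM)·(M/Q) = 0.00162443 × (24427/79.905) = 0.497.

0.497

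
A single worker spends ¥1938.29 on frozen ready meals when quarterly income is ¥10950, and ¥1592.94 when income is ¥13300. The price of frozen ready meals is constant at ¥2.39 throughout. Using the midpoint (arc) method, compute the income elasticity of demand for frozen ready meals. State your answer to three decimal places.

-1.009

With a constant price, Q₁ = 1938.29/2.39 = 811.000 and Q₂ = 1592.94/2.39 = 666.502 (equivalently, work directly with expenditure since P cancels).
Midpoint %ΔQ = (1592.94 − 1938.29)/1765.62 = -0.19560; midpoint %ΔI = (13300 − 10950)/12125 = 0.19381.
η = -0.19560 / 0.19381 = -1.009.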